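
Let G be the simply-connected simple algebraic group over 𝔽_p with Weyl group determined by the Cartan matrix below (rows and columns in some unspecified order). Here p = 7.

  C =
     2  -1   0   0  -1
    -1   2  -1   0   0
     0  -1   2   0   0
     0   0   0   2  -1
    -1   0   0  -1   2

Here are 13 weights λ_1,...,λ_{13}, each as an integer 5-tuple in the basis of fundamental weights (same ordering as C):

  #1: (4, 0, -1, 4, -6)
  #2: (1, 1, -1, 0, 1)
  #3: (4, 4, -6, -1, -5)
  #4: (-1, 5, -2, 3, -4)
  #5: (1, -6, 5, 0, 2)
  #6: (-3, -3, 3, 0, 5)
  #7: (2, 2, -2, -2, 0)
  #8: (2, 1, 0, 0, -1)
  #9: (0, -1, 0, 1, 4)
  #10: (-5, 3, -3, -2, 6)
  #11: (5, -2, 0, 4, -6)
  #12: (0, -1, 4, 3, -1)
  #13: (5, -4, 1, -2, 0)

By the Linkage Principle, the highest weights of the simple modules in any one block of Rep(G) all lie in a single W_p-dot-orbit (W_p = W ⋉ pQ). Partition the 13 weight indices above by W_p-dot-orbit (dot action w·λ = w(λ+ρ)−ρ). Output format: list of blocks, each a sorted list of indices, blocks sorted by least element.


Type A_5, rank 5, |W|=720; reorder rows/cols to standard.

Folding the 13 weights λ_j+ρ into Ā_7 (reps in the given 5-coord order):

  λ_1+ρ ↦ (0, 1, 0, 0, 5);  λ_2+ρ ↦ (2, 2, 0, 1, 2);  λ_3+ρ ↦ (1, 0, 2, 1, 0);  λ_4+ρ ↦ (3, 2, 1, 1, 0);  λ_5+ρ ↦ (3, 2, 1, 1, 0);  λ_6+ρ ↦ (2, 2, 0, 1, 2);  λ_7+ρ ↦ (3, 2, 1, 1, 0);  λ_8+ρ ↦ (3, 2, 1, 1, 0);  λ_9+ρ ↦ (0, 1, 0, 0, 5);  λ_10+ρ ↦ (2, 2, 0, 1, 2);  λ_11+ρ ↦ (0, 1, 0, 0, 5);  λ_12+ρ ↦ (1, 0, 2, 1, 0);  λ_13+ρ ↦ (3, 2, 1, 1, 0)

Partition of {1..13} into 4 W_7-dot-orbits:

[[1, 9, 11], [2, 6, 10], [3, 12], [4, 5, 7, 8, 13]]


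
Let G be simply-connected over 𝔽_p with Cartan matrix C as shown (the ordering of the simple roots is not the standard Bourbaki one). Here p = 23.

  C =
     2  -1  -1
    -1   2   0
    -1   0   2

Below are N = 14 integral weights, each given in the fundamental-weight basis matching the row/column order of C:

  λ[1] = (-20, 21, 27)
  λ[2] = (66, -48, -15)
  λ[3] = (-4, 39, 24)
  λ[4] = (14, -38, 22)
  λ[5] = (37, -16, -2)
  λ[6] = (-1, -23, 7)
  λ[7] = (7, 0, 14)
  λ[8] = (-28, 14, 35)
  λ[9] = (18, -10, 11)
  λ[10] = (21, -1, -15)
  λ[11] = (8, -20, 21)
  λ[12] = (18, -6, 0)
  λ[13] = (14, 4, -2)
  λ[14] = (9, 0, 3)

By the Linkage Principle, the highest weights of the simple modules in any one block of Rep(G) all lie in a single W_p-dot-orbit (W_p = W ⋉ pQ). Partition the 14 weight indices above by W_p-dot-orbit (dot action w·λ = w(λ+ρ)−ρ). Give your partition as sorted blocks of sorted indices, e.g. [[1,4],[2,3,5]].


Type A_3, rank 3, |W|=24; reorder rows/cols to standard.

Folding the 14 weights λ_j+ρ into Ā_23 (reps in the given 3-coord order):

  λ_1 → (14, 5, 1) · λ_2 → (2, 14, 1) · λ_3 → (2, 14, 1) · λ_4 → (8, 0, 14) · λ_5 → (8, 0, 14) · λ_6 → (8, 0, 14) · λ_7 → (8, 0, 14) · λ_8 → (10, 1, 4) · λ_9 → (10, 1, 4) · λ_10 → (8, 0, 14) · λ_11 → (10, 1, 4) · λ_12 → (14, 5, 1) · λ_13 → (14, 5, 1) · λ_14 → (10, 1, 4)

These 14 weights hit 4 W_23-dot-orbits; sizes (3, 2, 5, 4):

[[1, 12, 13], [2, 3], [4, 5, 6, 7, 10], [8, 9, 11, 14]]


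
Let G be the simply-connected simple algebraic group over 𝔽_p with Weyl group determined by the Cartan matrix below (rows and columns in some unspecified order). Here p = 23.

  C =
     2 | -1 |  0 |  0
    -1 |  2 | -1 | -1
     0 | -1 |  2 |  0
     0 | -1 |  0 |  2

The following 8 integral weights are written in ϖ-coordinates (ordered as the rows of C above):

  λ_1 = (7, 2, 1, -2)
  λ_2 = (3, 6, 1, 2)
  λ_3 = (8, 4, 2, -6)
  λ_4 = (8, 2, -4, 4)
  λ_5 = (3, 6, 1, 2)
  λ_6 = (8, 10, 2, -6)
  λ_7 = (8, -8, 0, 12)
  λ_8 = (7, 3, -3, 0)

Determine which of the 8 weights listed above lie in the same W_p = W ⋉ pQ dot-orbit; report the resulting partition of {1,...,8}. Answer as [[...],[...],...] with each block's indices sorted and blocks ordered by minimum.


Dynkin diagram of C (from the 6 off-diagonal −1 entries): D_4.

Alcove-folded reps (p=23, 8 weights, presented ϖ-order):

  [1] (8, 2, 2, 1)
  [2] (4, 7, 2, 3)
  [3] (9, 0, 3, 5)
  [4] (9, 0, 3, 5)
  [5] (4, 7, 2, 3)
  [6] (9, 0, 3, 5)
  [7] (2, 1, 6, 6)
  [8] (8, 2, 2, 1)

Grouping the 8 weights by Ā_23-representative: 4 linkage classes.

[[1, 8], [2, 5], [3, 4, 6], [7]]


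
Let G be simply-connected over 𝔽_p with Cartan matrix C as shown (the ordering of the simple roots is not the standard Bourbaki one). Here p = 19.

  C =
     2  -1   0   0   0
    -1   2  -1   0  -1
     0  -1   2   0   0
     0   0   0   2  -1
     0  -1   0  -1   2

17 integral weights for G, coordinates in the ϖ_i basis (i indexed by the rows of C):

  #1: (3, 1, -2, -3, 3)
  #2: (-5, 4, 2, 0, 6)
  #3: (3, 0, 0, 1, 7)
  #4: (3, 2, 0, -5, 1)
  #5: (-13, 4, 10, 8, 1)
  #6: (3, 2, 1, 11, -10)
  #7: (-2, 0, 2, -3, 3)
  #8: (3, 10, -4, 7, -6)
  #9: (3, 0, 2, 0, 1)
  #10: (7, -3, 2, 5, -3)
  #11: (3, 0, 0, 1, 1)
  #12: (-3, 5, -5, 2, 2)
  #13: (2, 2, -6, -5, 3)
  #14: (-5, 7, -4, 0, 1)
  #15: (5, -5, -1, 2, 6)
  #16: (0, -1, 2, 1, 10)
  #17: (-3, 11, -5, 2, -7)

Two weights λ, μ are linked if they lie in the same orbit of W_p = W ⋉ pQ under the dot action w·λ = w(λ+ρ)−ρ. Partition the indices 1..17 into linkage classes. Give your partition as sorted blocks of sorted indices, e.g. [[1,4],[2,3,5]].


Type D_5, rank 5, |W|=1920; reorder rows/cols to standard.

Alcove-folded reps (p=19, 17 weights, presented ϖ-order):

  λ_1 → (4, 1, 1, 2, 2) · λ_2 → (4, 1, 3, 1, 2) · λ_3 → (4, 1, 1, 2, 2) · λ_4 → (4, 1, 1, 2, 2) · λ_5 → (4, 1, 3, 1, 2) · λ_6 → (2, 0, 4, 3, 3) · λ_7 → (1, 0, 3, 2, 2) · λ_8 → (4, 1, 3, 1, 2) · λ_9 → (4, 1, 3, 1, 2) · λ_10 → (4, 1, 1, 2, 2) · λ_11 → (4, 1, 1, 2, 2) · λ_12 → (2, 0, 4, 3, 3) · λ_13 → (1, 0, 3, 2, 2) · λ_14 → (4, 1, 3, 1, 2) · λ_15 → (2, 0, 4, 3, 3) · λ_16 → (1, 0, 3, 2, 2) · λ_17 → (2, 0, 4, 3, 3)

Grouping the 17 weights by Ā_19-representative: 4 linkage classes.

[[1, 3, 4, 10, 11], [2, 5, 8, 9, 14], [6, 12, 15, 17], [7, 13, 16]]


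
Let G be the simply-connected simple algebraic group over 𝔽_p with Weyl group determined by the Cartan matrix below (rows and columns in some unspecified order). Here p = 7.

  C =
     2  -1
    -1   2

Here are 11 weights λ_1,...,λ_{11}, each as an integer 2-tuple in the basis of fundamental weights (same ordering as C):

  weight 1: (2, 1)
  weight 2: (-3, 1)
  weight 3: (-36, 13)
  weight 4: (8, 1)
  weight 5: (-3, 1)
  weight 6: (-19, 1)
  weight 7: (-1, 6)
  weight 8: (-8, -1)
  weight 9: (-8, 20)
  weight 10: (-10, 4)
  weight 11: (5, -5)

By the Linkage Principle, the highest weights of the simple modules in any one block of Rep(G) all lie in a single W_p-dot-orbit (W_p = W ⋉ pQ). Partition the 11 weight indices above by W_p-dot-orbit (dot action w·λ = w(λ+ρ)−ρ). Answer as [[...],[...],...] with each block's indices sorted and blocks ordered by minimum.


C ↔ A_2 under row/col permutation; |W(A_2)| = 6.

Alcove-folded reps (p=7, 11 weights, presented ϖ-order):

  λ_1+ρ ↦ (3, 2)
  λ_2+ρ ↦ (2, 0)
  λ_3+ρ ↦ (0, 7)
  λ_4+ρ ↦ (3, 2)
  λ_5+ρ ↦ (2, 0)
  λ_6+ρ ↦ (3, 2)
  λ_7+ρ ↦ (0, 7)
  λ_8+ρ ↦ (0, 7)
  λ_9+ρ ↦ (0, 7)
  λ_10+ρ ↦ (3, 2)
  λ_11+ρ ↦ (2, 4)

The 11 indices split into 4 linkage classes (same alcove rep ⇔ same W_7-dot-orbit):

[[1, 4, 6, 10], [2, 5], [3, 7, 8, 9], [11]]


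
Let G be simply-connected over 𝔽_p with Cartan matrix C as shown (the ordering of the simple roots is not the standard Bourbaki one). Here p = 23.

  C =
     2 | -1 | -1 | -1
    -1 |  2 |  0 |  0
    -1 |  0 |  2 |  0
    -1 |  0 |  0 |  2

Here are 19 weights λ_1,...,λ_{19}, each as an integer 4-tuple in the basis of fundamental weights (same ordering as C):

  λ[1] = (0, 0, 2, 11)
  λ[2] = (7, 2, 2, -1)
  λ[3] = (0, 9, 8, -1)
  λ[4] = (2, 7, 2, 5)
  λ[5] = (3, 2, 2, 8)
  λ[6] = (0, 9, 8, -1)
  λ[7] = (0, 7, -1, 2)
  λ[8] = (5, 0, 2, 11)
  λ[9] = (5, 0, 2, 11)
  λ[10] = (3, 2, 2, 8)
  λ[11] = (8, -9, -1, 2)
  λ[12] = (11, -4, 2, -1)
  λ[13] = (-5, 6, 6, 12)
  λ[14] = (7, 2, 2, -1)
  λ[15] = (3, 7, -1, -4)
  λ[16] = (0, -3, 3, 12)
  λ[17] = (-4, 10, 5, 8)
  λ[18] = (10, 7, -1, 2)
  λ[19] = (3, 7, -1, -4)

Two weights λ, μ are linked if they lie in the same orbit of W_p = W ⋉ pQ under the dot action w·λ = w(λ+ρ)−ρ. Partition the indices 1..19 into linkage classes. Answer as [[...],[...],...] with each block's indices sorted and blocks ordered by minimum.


C ↔ D_4 under row/col permutation; |W(D_4)| = 192.

W_23-reps of the 19 weights in Ā_23 (same 4-coord order as C):

  λ_1+ρ ↦ (1, 1, 3, 12) · λ_2+ρ ↦ (8, 3, 3, 0) · λ_3+ρ ↦ (1, 10, 9, 0) · λ_4+ρ ↦ (3, 8, 3, 6) · λ_5+ρ ↦ (4, 3, 3, 9) · λ_6+ρ ↦ (1, 10, 9, 0) · λ_7+ρ ↦ (1, 8, 0, 3) · λ_8+ρ ↦ (1, 1, 3, 12) · λ_9+ρ ↦ (1, 1, 3, 12) · λ_10+ρ ↦ (4, 3, 3, 9) · λ_11+ρ ↦ (1, 8, 0, 3) · λ_12+ρ ↦ (8, 3, 3, 0) · λ_13+ρ ↦ (4, 3, 3, 9) · λ_14+ρ ↦ (8, 3, 3, 0) · λ_15+ρ ↦ (1, 8, 0, 3) · λ_16+ρ ↦ (1, 1, 3, 12) · λ_17+ρ ↦ (3, 8, 3, 6) · λ_18+ρ ↦ (1, 8, 0, 3) · λ_19+ρ ↦ (1, 8, 0, 3)

6 distinct reps among the 19 weights ⇒ 6 W_23-linkage classes:

[[1, 8, 9, 16], [2, 12, 14], [3, 6], [4, 17], [5, 10, 13], [7, 11, 15, 18, 19]]


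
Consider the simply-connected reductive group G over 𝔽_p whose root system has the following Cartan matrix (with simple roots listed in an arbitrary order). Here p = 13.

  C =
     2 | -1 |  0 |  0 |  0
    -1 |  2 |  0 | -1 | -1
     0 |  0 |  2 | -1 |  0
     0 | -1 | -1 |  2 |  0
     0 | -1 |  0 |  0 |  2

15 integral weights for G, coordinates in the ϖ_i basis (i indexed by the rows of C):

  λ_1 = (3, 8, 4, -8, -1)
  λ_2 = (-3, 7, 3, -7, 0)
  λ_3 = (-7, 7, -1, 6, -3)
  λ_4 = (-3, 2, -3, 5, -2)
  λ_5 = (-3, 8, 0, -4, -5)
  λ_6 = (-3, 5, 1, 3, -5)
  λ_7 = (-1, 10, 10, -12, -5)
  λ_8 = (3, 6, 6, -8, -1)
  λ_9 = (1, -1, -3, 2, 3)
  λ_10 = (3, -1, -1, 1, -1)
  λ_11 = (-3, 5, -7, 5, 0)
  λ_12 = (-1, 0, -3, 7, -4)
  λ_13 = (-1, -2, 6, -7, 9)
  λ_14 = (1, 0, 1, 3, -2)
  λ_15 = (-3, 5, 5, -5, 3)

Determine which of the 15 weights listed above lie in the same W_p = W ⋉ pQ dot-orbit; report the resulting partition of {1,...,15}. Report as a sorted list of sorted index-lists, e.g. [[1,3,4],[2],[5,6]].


D_5 Cartan matrix, 5 simple roots permuted; ρ=(1,1,1,1,1).

Alcove-folded reps (p=13, 15 weights, presented ϖ-order):

  1: (4, 0, 0, 2, 0) · 2: (2, 0, 2, 4, 1) · 3: (4, 0, 0, 2, 0) · 4: (2, 0, 2, 4, 1) · 5: (2, 0, 2, 1, 4) · 6: (2, 0, 2, 1, 4) · 7: (4, 0, 0, 2, 0) · 8: (4, 0, 0, 2, 0) · 9: (2, 0, 2, 1, 4) · 10: (4, 0, 0, 2, 0) · 11: (2, 0, 2, 4, 1) · 12: (2, 0, 2, 4, 1) · 13: (6, 1, 0, 0, 2) · 14: (2, 0, 2, 4, 1) · 15: (2, 0, 2, 1, 4)

4 distinct reps among the 15 weights ⇒ 4 W_13-linkage classes:

[[1, 3, 7, 8, 10], [2, 4, 11, 12, 14], [5, 6, 9, 15], [13]]


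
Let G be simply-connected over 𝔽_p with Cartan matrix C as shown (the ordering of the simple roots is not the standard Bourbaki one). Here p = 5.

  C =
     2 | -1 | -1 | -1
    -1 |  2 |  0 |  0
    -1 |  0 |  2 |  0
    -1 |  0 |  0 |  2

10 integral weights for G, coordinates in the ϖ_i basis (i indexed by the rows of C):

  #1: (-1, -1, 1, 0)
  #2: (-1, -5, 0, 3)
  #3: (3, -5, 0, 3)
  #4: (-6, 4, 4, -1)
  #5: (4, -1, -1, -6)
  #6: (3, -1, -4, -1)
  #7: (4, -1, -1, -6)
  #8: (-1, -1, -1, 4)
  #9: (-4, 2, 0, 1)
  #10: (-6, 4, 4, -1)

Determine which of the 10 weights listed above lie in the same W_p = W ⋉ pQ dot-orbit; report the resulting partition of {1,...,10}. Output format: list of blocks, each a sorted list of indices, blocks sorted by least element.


C ↔ D_4 under row/col permutation; |W(D_4)| = 192.

Each λ_j+ρ reduced to Ā_5; 4-tuples below use C's row order:

  1: (0, 0, 2, 1)
  2: (1, 0, 3, 0)
  3: (1, 0, 3, 0)
  4: (0, 0, 0, 5)
  5: (0, 0, 0, 5)
  6: (1, 0, 3, 0)
  7: (0, 0, 0, 5)
  8: (0, 0, 0, 5)
  9: (0, 0, 2, 1)
  10: (0, 0, 0, 5)

Grouping the 10 weights by Ā_5-representative: 3 linkage classes.

[[1, 9], [2, 3, 6], [4, 5, 7, 8, 10]]


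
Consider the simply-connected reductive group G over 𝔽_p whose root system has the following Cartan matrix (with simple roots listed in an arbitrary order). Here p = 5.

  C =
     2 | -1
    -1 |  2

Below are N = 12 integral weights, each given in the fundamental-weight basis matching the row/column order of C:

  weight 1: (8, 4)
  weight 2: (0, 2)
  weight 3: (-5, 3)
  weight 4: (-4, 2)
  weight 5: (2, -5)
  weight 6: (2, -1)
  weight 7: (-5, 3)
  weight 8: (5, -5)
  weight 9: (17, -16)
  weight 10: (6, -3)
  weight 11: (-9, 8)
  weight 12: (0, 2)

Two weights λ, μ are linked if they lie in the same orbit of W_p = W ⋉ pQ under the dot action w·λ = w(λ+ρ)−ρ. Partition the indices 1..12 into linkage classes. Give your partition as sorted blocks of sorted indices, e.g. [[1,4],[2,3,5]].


Type A_2, rank 2, |W|=6; reorder rows/cols to standard.

Alcove-folded reps (p=5, 12 weights, presented ϖ-order):

  λ_1 → (4, 0);  λ_2 → (1, 3);  λ_3 → (4, 0);  λ_4 → (3, 0);  λ_5 → (1, 3);  λ_6 → (3, 0);  λ_7 → (4, 0);  λ_8 → (1, 3);  λ_9 → (3, 0);  λ_10 → (3, 0);  λ_11 → (1, 3);  λ_12 → (1, 3)

Partition of {1..12} into 3 W_5-dot-orbits:

[[1, 3, 7], [2, 5, 8, 11, 12], [4, 6, 9, 10]]


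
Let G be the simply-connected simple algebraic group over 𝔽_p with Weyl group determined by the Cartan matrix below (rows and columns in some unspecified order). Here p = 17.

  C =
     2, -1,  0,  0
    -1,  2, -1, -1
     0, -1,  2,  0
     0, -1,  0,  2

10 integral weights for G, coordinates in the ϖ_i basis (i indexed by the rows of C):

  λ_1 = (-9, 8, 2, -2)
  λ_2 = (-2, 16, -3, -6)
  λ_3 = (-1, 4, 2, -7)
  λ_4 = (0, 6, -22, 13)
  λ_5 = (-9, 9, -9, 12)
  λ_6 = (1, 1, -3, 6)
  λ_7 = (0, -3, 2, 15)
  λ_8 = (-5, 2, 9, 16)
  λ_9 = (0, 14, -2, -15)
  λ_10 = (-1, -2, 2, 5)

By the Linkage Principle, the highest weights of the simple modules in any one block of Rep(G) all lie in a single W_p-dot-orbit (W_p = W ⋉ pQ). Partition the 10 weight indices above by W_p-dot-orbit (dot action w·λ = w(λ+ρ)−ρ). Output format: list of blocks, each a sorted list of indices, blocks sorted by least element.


Cartan matrix: type D_4 (|W|=192); un-permuting the 4 rows.

Alcove-folded reps (p=17, 10 weights, presented ϖ-order):

    λ_1 → (8, 0, 3, 1)
    λ_2 → (1, 0, 2, 5)
    λ_3 → (1, 0, 2, 5)
    λ_4 → (9, 0, 3, 4)
    λ_5 → (2, 0, 2, 7)
    λ_6 → (2, 0, 2, 7)
    λ_7 → (1, 0, 1, 14)
    λ_8 → (9, 0, 3, 4)
    λ_9 → (1, 0, 1, 14)
    λ_10 → (1, 0, 2, 5)

The 10 indices split into 5 linkage classes (same alcove rep ⇔ same W_17-dot-orbit):

[[1], [2, 3, 10], [4, 8], [5, 6], [7, 9]]


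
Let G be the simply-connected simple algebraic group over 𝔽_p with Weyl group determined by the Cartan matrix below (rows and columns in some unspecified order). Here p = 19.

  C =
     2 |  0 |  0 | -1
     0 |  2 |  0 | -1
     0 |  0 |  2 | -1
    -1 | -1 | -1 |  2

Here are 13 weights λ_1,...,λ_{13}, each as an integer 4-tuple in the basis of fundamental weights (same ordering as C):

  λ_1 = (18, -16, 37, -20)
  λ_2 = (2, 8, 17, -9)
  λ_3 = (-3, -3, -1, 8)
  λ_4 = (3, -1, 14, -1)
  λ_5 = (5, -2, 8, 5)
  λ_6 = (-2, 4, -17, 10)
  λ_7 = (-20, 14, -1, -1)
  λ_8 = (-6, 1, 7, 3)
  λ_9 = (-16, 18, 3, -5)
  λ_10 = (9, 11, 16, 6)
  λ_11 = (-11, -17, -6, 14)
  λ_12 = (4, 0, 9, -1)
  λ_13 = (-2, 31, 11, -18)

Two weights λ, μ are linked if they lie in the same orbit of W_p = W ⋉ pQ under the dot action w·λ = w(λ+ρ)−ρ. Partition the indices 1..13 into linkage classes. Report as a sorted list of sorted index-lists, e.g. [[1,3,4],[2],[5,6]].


Root system D_4: the 4×4 matrix C matches after relabeling.

Folding the 13 weights λ_j+ρ into Ā_19 (reps in the given 4-coord order):

  [1] (4, 0, 15, 0)
  [2] (5, 1, 10, 0)
  [3] (2, 2, 0, 5)
  [4] (4, 0, 15, 0)
  [5] (4, 1, 7, 1)
  [6] (5, 1, 10, 0)
  [7] (4, 0, 15, 0)
  [8] (4, 1, 7, 1)
  [9] (4, 0, 15, 0)
  [10] (2, 0, 5, 2)
  [11] (5, 1, 10, 0)
  [12] (5, 1, 10, 0)
  [13] (4, 1, 7, 1)

Linkage partition of the 13 weights (5 classes, p=19):

[[1, 4, 7, 9], [2, 6, 11, 12], [3], [5, 8, 13], [10]]


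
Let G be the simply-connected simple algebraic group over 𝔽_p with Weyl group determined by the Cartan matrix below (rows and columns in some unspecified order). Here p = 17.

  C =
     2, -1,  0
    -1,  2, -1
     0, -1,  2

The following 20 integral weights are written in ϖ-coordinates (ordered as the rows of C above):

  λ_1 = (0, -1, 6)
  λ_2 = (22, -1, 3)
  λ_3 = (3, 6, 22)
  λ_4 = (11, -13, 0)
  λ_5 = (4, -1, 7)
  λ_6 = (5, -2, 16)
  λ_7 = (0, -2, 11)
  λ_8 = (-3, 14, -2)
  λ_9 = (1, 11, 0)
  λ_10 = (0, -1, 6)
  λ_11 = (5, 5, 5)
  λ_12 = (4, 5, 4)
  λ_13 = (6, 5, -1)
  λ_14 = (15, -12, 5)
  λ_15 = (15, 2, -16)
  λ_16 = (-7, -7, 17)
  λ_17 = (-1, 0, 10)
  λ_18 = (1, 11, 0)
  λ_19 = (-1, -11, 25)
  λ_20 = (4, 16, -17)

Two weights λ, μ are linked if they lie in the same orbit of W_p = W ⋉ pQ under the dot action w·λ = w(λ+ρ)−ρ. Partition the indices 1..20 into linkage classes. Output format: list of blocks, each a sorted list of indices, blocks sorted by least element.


C ↔ A_3 under row/col permutation; |W(A_3)| = 24.

Alcove-folded reps (p=17, 20 weights, presented ϖ-order):

  λ_1 → (1, 0, 7)
  λ_2 → (7, 6, 0)
  λ_3 → (7, 6, 0)
  λ_4 → (0, 1, 11)
  λ_5 → (5, 0, 8)
  λ_6 → (0, 1, 11)
  λ_7 → (0, 1, 11)
  λ_8 → (2, 12, 1)
  λ_9 → (2, 12, 1)
  λ_10 → (1, 0, 7)
  λ_11 → (5, 6, 5)
  λ_12 → (5, 6, 5)
  λ_13 → (7, 6, 0)
  λ_14 → (5, 6, 5)
  λ_15 → (2, 12, 1)
  λ_16 → (5, 6, 5)
  λ_17 → (0, 1, 11)
  λ_18 → (2, 12, 1)
  λ_19 → (1, 0, 7)
  λ_20 → (0, 1, 11)

Grouping the 20 weights by Ā_17-representative: 6 linkage classes.

[[1, 10, 19], [2, 3, 13], [4, 6, 7, 17, 20], [5], [8, 9, 15, 18], [11, 12, 14, 16]]


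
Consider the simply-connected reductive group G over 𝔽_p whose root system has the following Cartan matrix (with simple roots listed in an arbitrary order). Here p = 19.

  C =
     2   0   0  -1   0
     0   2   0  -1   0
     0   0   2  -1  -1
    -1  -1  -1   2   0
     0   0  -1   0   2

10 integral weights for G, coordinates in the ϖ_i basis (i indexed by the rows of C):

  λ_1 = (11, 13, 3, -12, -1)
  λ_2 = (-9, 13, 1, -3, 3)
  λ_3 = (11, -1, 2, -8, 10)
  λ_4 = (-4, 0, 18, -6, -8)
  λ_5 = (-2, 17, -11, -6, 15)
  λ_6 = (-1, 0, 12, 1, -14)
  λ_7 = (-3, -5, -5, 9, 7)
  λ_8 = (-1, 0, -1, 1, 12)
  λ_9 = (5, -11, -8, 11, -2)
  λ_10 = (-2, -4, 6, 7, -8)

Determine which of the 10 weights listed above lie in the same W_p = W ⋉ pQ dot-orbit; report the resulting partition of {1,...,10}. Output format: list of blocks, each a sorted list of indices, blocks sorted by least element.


Cartan matrix: type D_5 (|W|=1920); un-permuting the 5 rows.

Each λ_j+ρ reduced to Ā_19; 5-tuples below use C's row order:

    λ_1 → (1, 3, 0, 4, 7)
    λ_2 → (2, 4, 4, 0, 4)
    λ_3 → (1, 3, 0, 4, 7)
    λ_4 → (1, 3, 0, 4, 7)
    λ_5 → (10, 3, 1, 2, 0)
    λ_6 → (0, 1, 0, 2, 13)
    λ_7 → (2, 4, 4, 0, 4)
    λ_8 → (0, 1, 0, 2, 13)
    λ_9 → (0, 4, 5, 1, 2)
    λ_10 → (1, 3, 0, 4, 7)

Grouping the 10 weights by Ā_19-representative: 5 linkage classes.

[[1, 3, 4, 10], [2, 7], [5], [6, 8], [9]]


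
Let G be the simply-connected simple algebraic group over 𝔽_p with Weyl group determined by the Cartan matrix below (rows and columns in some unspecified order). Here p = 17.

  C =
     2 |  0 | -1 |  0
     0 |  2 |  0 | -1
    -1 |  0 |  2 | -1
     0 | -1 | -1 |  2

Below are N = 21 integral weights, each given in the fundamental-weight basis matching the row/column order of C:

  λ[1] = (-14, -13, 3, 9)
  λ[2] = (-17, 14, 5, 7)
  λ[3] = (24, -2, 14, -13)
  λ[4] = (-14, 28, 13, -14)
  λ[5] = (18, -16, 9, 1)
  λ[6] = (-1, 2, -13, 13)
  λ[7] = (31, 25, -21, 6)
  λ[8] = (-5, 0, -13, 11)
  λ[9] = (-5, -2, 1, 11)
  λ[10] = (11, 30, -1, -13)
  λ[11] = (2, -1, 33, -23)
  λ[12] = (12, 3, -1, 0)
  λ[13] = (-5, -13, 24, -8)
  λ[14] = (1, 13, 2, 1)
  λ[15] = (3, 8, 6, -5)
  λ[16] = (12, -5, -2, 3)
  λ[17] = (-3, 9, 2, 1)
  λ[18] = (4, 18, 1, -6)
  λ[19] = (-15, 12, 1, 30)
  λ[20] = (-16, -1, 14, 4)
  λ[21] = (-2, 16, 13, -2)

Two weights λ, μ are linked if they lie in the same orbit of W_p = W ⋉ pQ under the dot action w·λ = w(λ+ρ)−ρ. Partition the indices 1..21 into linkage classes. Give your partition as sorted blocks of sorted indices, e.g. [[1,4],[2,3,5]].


Root system A_4: the 4×4 matrix C matches after relabeling.

Alcove-folded reps (p=17, 21 weights, presented ϖ-order):

  λ_1 → (2, 1, 2, 9)
  λ_2 → (6, 1, 2, 2)
  λ_3 → (6, 1, 2, 2)
  λ_4 → (12, 3, 0, 1)
  λ_5 → (2, 10, 1, 2)
  λ_6 → (12, 3, 0, 2)
  λ_7 → (2, 1, 2, 9)
  λ_8 → (12, 3, 0, 1)
  λ_9 → (2, 1, 2, 9)
  λ_10 → (12, 3, 0, 2)
  λ_11 → (12, 3, 0, 2)
  λ_12 → (12, 3, 0, 1)
  λ_13 → (2, 1, 2, 9)
  λ_14 → (2, 10, 1, 2)
  λ_15 → (4, 5, 3, 4)
  λ_16 → (12, 3, 0, 1)
  λ_17 → (2, 10, 1, 2)
  λ_18 → (2, 10, 1, 2)
  λ_19 → (2, 10, 1, 2)
  λ_20 → (12, 3, 0, 2)
  λ_21 → (12, 3, 0, 1)

Grouping the 21 weights by Ā_17-representative: 6 linkage classes.

[[1, 7, 9, 13], [2, 3], [4, 8, 12, 16, 21], [5, 14, 17, 18, 19], [6, 10, 11, 20], [15]]


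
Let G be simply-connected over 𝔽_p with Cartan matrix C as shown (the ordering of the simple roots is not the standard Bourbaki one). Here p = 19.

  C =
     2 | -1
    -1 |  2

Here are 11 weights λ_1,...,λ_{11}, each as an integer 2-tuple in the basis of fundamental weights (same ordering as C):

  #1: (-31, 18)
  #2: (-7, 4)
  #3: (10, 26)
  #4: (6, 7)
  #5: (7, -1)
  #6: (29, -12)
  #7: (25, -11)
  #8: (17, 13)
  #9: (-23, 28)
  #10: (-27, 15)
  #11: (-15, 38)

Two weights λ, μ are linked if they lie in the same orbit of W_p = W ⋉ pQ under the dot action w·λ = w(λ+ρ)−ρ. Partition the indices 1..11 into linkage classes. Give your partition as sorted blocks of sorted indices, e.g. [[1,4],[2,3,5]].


C ↔ A_2 under row/col permutation; |W(A_2)| = 6.

W_19-reps of the 11 weights in Ā_19 (same 2-coord order as C):

  λ_1 → (8, 0);  λ_2 → (5, 1);  λ_3 → (8, 0);  λ_4 → (7, 8);  λ_5 → (8, 0);  λ_6 → (8, 0);  λ_7 → (9, 3);  λ_8 → (5, 1);  λ_9 → (9, 3);  λ_10 → (9, 3);  λ_11 → (5, 1)

Partition of {1..11} into 4 W_19-dot-orbits:

[[1, 3, 5, 6], [2, 8, 11], [4], [7, 9, 10]]


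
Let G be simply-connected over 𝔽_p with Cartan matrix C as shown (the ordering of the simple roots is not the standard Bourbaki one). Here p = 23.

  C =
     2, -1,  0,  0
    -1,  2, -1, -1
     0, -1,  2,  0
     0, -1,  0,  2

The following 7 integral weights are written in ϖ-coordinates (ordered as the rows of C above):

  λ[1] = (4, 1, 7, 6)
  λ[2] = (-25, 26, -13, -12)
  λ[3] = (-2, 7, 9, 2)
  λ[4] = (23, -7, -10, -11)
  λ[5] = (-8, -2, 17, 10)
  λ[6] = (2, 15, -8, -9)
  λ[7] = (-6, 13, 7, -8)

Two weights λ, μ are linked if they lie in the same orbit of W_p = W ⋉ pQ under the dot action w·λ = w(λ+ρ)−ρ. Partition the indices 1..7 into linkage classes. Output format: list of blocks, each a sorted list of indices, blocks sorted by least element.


Type D_4, rank 4, |W|=192; reorder rows/cols to standard.

Each λ_j+ρ reduced to Ā_23; 4-tuples below use C's row order:

  λ_1+ρ ↦ (5, 1, 8, 7)
  λ_2+ρ ↦ (3, 1, 7, 8)
  λ_3+ρ ↦ (1, 2, 10, 3)
  λ_4+ρ ↦ (5, 1, 8, 7)
  λ_5+ρ ↦ (1, 2, 10, 3)
  λ_6+ρ ↦ (3, 1, 7, 8)
  λ_7+ρ ↦ (5, 1, 8, 7)

3 distinct reps among the 7 weights ⇒ 3 W_23-linkage classes:

[[1, 4, 7], [2, 6], [3, 5]]


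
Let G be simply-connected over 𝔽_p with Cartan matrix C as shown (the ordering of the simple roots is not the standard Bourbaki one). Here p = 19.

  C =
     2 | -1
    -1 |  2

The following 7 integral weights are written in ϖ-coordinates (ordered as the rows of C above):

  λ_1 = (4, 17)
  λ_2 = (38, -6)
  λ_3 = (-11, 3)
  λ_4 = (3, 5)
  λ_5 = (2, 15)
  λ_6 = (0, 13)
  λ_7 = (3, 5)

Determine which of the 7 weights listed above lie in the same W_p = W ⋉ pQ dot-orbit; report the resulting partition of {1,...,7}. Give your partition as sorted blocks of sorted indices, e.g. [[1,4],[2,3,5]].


Dynkin diagram of C (from the 2 off-diagonal −1 entries): A_2.

Each λ_j+ρ reduced to Ā_19; 2-tuples below use C's row order:

  [1] (1, 14) · [2] (1, 14) · [3] (4, 6) · [4] (4, 6) · [5] (3, 16) · [6] (1, 14) · [7] (4, 6)

These 7 weights hit 3 W_19-dot-orbits; sizes (3, 3, 1):

[[1, 2, 6], [3, 4, 7], [5]]


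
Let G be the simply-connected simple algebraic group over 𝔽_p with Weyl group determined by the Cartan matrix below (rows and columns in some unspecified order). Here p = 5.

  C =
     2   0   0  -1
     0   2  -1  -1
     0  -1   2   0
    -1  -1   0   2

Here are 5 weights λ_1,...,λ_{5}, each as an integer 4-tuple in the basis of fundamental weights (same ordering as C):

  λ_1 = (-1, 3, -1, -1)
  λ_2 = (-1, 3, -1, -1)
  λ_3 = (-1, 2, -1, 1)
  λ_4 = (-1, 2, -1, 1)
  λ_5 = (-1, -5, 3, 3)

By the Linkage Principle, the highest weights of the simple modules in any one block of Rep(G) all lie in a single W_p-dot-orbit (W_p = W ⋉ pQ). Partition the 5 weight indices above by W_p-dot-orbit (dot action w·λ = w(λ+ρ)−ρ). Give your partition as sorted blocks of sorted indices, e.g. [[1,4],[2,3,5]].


A_4 Cartan matrix, 4 simple roots permuted; ρ=(1,1,1,1).

W_5-reps of the 5 weights in Ā_5 (same 4-coord order as C):

    [1] (0, 4, 0, 0)
    [2] (0, 4, 0, 0)
    [3] (0, 3, 0, 2)
    [4] (0, 3, 0, 2)
    [5] (0, 4, 0, 0)

2 distinct reps among the 5 weights ⇒ 2 W_5-linkage classes:

[[1, 2, 5], [3, 4]]


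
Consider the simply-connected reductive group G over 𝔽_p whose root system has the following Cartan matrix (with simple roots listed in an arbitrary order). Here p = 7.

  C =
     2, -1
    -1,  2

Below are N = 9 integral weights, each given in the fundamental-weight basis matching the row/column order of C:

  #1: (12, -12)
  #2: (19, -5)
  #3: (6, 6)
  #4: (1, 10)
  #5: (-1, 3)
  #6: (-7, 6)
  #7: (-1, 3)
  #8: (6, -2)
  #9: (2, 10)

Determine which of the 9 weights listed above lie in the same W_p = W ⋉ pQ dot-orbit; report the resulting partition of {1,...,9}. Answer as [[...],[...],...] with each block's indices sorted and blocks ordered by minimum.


Root system A_2: the 2×2 matrix C matches after relabeling.

W_7-reps of the 9 weights in Ā_7 (same 2-coord order as C):

  [1] (4, 1) · [2] (4, 1) · [3] (0, 0) · [4] (4, 1) · [5] (0, 4) · [6] (6, 1) · [7] (0, 4) · [8] (6, 1) · [9] (4, 0)

The 9 indices split into 5 linkage classes (same alcove rep ⇔ same W_7-dot-orbit):

[[1, 2, 4], [3], [5, 7], [6, 8], [9]]


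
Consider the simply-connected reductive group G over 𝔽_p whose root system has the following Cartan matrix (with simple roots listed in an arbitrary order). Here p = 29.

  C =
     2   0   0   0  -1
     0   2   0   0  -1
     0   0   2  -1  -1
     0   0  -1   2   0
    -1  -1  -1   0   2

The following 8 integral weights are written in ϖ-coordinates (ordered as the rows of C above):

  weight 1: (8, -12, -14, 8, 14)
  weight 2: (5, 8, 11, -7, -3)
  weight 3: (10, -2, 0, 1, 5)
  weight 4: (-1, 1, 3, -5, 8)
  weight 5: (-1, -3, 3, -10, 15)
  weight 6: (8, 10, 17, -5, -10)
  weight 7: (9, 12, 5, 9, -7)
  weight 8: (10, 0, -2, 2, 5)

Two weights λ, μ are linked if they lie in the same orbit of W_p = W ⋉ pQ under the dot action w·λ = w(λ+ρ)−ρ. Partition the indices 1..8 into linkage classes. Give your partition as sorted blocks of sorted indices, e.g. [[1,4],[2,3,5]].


D_5 Cartan matrix, 5 simple roots permuted; ρ=(1,1,1,1,1).

λ_j+ρ reflected into Ā_29 (⟨·,θ^∨⟩≤29); 5-tuples as given:

  1: (0, 2, 0, 4, 9) · 2: (4, 7, 4, 6, 2) · 3: (11, 1, 1, 2, 5) · 4: (0, 2, 0, 4, 9) · 5: (0, 2, 0, 4, 9) · 6: (0, 2, 0, 4, 9) · 7: (4, 7, 4, 6, 2) · 8: (11, 1, 1, 2, 5)

These 8 weights hit 3 W_29-dot-orbits; sizes (4, 2, 2):

[[1, 4, 5, 6], [2, 7], [3, 8]]


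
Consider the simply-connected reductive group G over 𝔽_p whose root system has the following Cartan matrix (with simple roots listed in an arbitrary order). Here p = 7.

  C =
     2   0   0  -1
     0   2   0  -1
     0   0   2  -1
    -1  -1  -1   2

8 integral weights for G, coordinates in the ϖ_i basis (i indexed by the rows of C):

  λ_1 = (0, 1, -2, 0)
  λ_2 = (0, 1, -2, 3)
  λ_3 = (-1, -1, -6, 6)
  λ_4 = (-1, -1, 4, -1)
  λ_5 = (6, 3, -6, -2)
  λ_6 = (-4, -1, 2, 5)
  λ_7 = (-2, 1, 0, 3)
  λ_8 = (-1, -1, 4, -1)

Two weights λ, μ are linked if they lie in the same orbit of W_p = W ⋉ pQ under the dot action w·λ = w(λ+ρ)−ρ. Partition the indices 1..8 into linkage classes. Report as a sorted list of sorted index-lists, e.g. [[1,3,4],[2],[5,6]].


Root system D_4: the 4×4 matrix C matches after relabeling.

Folding the 8 weights λ_j+ρ into Ā_7 (reps in the given 4-coord order):

    1: (1, 2, 1, 0)
    2: (1, 2, 1, 0)
    3: (0, 0, 5, 0)
    4: (0, 0, 5, 0)
    5: (1, 2, 1, 0)
    6: (1, 2, 1, 0)
    7: (1, 2, 1, 0)
    8: (0, 0, 5, 0)

Linkage partition of the 8 weights (2 classes, p=7):

[[1, 2, 5, 6, 7], [3, 4, 8]]


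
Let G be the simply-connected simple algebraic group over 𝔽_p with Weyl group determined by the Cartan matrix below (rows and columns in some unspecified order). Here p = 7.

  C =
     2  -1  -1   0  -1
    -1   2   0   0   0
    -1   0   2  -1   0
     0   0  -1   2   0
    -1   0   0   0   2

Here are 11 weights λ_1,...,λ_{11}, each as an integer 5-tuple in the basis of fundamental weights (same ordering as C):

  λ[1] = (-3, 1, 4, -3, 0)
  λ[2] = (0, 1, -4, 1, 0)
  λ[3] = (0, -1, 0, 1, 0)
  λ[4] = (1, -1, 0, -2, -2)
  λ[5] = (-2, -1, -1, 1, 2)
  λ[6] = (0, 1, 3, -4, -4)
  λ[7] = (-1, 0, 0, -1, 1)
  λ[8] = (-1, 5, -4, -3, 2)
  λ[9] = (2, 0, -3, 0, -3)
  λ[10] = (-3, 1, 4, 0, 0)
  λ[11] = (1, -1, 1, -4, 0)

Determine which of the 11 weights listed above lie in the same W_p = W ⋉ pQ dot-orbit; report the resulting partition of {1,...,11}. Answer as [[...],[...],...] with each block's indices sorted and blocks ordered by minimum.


Cartan matrix: type D_5 (|W|=1920); un-permuting the 5 rows.

Ā_7 reps of the 11 weights (D_5, coords as presented):

  λ_1 → (1, 0, 1, 2, 1)
  λ_2 → (1, 0, 0, 1, 1)
  λ_3 → (1, 0, 1, 2, 1)
  λ_4 → (1, 0, 0, 1, 1)
  λ_5 → (1, 0, 0, 1, 1)
  λ_6 → (1, 0, 1, 2, 1)
  λ_7 → (0, 1, 1, 0, 2)
  λ_8 → (0, 1, 1, 0, 2)
  λ_9 → (1, 0, 0, 1, 1)
  λ_10 → (1, 0, 0, 1, 1)
  λ_11 → (1, 0, 1, 2, 1)

The 11 indices split into 3 linkage classes (same alcove rep ⇔ same W_7-dot-orbit):

[[1, 3, 6, 11], [2, 4, 5, 9, 10], [7, 8]]


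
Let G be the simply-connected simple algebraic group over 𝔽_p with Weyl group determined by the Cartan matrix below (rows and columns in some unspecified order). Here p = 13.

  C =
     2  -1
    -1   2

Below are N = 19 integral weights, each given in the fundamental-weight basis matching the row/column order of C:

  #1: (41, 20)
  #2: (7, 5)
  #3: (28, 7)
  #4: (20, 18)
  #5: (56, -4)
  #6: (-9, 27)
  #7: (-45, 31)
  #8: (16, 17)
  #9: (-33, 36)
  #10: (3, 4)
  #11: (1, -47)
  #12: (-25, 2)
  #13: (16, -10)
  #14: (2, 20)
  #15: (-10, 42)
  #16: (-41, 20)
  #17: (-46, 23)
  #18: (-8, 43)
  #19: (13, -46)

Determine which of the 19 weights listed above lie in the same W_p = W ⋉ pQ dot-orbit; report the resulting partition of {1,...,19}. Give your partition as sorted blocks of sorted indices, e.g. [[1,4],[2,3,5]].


Dynkin diagram of C (from the 2 off-diagonal −1 entries): A_2.

W_13-reps of the 19 weights in Ā_13 (same 2-coord order as C):

  λ_1+ρ ↦ (8, 2) · λ_2+ρ ↦ (7, 5) · λ_3+ρ ↦ (8, 2) · λ_4+ρ ↦ (7, 5) · λ_5+ρ ↦ (8, 2) · λ_6+ρ ↦ (5, 2) · λ_7+ρ ↦ (7, 5) · λ_8+ρ ↦ (4, 5) · λ_9+ρ ↦ (5, 2) · λ_10+ρ ↦ (4, 5) · λ_11+ρ ↦ (5, 2) · λ_12+ρ ↦ (8, 2) · λ_13+ρ ↦ (4, 5) · λ_14+ρ ↦ (8, 2) · λ_15+ρ ↦ (4, 5) · λ_16+ρ ↦ (7, 5) · λ_17+ρ ↦ (5, 2) · λ_18+ρ ↦ (5, 2) · λ_19+ρ ↦ (7, 5)

These 19 weights hit 4 W_13-dot-orbits; sizes (5, 5, 5, 4):

[[1, 3, 5, 12, 14], [2, 4, 7, 16, 19], [6, 9, 11, 17, 18], [8, 10, 13, 15]]


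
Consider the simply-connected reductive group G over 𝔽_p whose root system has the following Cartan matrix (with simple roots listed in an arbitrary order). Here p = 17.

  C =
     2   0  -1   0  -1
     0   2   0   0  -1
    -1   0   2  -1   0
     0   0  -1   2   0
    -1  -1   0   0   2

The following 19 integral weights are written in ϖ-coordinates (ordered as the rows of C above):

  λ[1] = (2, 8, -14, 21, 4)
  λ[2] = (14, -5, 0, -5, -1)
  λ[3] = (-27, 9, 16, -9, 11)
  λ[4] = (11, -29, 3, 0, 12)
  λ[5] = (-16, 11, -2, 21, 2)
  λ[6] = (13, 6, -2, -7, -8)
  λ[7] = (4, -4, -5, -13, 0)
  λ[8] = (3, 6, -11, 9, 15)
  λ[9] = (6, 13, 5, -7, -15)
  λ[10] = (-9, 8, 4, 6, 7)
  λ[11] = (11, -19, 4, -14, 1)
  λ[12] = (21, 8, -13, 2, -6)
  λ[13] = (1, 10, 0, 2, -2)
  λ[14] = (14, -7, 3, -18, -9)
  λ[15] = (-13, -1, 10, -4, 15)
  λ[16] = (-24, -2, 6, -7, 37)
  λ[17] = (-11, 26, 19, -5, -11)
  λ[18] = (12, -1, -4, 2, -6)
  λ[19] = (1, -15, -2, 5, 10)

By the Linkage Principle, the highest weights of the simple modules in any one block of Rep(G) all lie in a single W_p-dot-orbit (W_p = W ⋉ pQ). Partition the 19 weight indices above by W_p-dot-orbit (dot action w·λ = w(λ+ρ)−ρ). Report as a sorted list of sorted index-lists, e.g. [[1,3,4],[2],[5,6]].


A_5 Cartan matrix, 5 simple roots permuted; ρ=(1,1,1,1,1).

Folding the 19 weights λ_j+ρ into Ā_17 (reps in the given 5-coord order):

    λ_1 → (5, 5, 3, 0, 0)
    λ_2 → (8, 0, 3, 1, 4)
    λ_3 → (5, 5, 3, 0, 0)
    λ_4 → (8, 0, 3, 1, 4)
    λ_5 → (8, 0, 3, 1, 4)
    λ_6 → (0, 0, 6, 1, 7)
    λ_7 → (1, 10, 1, 3, 1)
    λ_8 → (0, 0, 6, 1, 7)
    λ_9 → (0, 0, 6, 1, 7)
    λ_10 → (5, 5, 3, 0, 0)
    λ_11 → (8, 0, 3, 1, 4)
    λ_12 → (5, 5, 3, 0, 0)
    λ_13 → (1, 10, 1, 3, 1)
    λ_14 → (6, 0, 1, 2, 6)
    λ_15 → (8, 0, 3, 1, 4)
    λ_16 → (1, 10, 1, 3, 1)
    λ_17 → (0, 0, 6, 1, 7)
    λ_18 → (5, 5, 3, 0, 0)
    λ_19 → (1, 10, 1, 3, 1)

5 distinct reps among the 19 weights ⇒ 5 W_17-linkage classes:

[[1, 3, 10, 12, 18], [2, 4, 5, 11, 15], [6, 8, 9, 17], [7, 13, 16, 19], [14]]


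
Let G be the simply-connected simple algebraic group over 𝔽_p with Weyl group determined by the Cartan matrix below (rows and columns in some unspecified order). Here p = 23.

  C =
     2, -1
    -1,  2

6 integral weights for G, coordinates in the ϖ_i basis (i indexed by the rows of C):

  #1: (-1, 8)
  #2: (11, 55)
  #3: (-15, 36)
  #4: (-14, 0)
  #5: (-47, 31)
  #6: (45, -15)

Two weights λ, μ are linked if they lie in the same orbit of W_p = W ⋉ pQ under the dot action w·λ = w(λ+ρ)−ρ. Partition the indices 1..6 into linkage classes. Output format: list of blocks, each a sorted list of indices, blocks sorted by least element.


Root system A_2: the 2×2 matrix C matches after relabeling.

Folding the 6 weights λ_j+ρ into Ā_23 (reps in the given 2-coord order):

    λ_1 → (0, 9)
    λ_2 → (1, 12)
    λ_3 → (0, 9)
    λ_4 → (1, 12)
    λ_5 → (0, 9)
    λ_6 → (0, 9)

Grouping the 6 weights by Ā_23-representative: 2 linkage classes.

[[1, 3, 5, 6], [2, 4]]


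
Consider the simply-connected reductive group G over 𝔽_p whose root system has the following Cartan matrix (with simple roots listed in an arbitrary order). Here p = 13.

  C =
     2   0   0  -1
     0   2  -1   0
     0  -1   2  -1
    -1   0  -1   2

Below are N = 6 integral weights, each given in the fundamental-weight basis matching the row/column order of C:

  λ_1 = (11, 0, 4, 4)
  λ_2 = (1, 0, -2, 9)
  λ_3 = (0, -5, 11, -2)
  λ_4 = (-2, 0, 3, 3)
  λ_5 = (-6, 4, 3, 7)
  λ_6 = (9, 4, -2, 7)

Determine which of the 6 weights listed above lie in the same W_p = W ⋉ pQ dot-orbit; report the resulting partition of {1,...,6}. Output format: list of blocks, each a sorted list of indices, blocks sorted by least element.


C ↔ A_4 under row/col permutation; |W(A_4)| = 120.

Each λ_j+ρ reduced to Ā_13; 4-tuples below use C's row order:

    1: (2, 5, 4, 1)
    2: (2, 0, 1, 9)
    3: (0, 4, 7, 1)
    4: (1, 1, 4, 3)
    5: (1, 1, 4, 3)
    6: (1, 1, 4, 3)

Grouping the 6 weights by Ā_13-representative: 4 linkage classes.

[[1], [2], [3], [4, 5, 6]]


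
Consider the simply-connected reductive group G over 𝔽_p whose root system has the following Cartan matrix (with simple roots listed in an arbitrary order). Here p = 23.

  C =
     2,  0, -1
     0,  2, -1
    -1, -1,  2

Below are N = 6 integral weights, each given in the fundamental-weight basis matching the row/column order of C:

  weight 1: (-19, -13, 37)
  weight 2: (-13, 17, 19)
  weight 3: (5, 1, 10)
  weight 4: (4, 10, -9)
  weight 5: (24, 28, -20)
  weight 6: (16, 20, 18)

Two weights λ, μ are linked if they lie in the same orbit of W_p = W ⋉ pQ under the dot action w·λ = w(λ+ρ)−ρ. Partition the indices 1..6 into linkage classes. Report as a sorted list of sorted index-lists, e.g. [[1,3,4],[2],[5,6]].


Root system A_3: the 3×3 matrix C matches after relabeling.

Ā_23 reps of the 6 weights (A_3, coords as presented):

  [1] (3, 3, 5)
  [2] (3, 3, 5)
  [3] (6, 2, 11)
  [4] (3, 3, 5)
  [5] (6, 2, 11)
  [6] (6, 2, 11)

Linkage partition of the 6 weights (2 classes, p=23):

[[1, 2, 4], [3, 5, 6]]


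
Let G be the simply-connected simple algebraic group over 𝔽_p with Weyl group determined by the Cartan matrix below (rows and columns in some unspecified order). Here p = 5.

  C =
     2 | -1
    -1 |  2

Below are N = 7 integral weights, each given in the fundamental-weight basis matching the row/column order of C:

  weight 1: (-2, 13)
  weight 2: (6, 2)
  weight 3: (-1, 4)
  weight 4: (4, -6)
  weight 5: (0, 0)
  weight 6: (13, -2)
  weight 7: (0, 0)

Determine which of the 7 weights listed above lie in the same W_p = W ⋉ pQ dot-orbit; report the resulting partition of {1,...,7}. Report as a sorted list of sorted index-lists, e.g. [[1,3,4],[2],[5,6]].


C ↔ A_2 under row/col permutation; |W(A_2)| = 6.

Folding the 7 weights λ_j+ρ into Ā_5 (reps in the given 2-coord order):

  [1] (1, 1);  [2] (0, 2);  [3] (0, 5);  [4] (0, 5);  [5] (1, 1);  [6] (1, 1);  [7] (1, 1)

3 distinct reps among the 7 weights ⇒ 3 W_5-linkage classes:

[[1, 5, 6, 7], [2], [3, 4]]


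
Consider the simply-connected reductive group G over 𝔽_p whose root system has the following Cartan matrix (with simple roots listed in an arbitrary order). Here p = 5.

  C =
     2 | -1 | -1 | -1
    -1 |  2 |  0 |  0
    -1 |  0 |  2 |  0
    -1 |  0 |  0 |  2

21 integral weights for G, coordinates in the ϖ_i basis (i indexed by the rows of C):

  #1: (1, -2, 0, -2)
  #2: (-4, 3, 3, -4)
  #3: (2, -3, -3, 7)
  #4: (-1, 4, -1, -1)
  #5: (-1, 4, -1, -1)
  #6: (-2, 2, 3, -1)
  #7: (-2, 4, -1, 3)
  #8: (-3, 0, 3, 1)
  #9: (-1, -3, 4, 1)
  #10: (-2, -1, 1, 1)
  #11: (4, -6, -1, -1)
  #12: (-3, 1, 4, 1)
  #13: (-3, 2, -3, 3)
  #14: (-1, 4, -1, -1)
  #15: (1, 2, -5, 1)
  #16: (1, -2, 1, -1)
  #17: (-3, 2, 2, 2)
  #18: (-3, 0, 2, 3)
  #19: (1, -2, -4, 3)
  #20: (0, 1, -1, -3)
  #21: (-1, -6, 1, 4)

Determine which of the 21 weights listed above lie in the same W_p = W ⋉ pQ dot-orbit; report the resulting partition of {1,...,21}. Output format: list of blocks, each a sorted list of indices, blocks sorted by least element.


D_4 Cartan matrix, 4 simple roots permuted; ρ=(1,1,1,1).

Ā_5 reps of the 21 weights (D_4, coords as presented):

  λ_1 → (0, 1, 1, 1)
  λ_2 → (0, 1, 1, 2)
  λ_3 → (0, 1, 1, 1)
  λ_4 → (0, 5, 0, 0)
  λ_5 → (0, 5, 0, 0)
  λ_6 → (1, 1, 2, 0)
  λ_7 → (1, 1, 2, 0)
  λ_8 → (1, 1, 2, 0)
  λ_9 → (0, 0, 3, 0)
  λ_10 → (0, 1, 1, 1)
  λ_11 → (0, 5, 0, 0)
  λ_12 → (0, 0, 3, 0)
  λ_13 → (1, 1, 2, 0)
  λ_14 → (0, 5, 0, 0)
  λ_15 → (0, 1, 2, 0)
  λ_16 → (1, 1, 2, 0)
  λ_17 → (0, 1, 1, 1)
  λ_18 → (0, 1, 1, 2)
  λ_19 → (0, 1, 1, 2)
  λ_20 → (0, 1, 1, 1)
  λ_21 → (0, 0, 3, 0)

Linkage partition of the 21 weights (6 classes, p=5):

[[1, 3, 10, 17, 20], [2, 18, 19], [4, 5, 11, 14], [6, 7, 8, 13, 16], [9, 12, 21], [15]]
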